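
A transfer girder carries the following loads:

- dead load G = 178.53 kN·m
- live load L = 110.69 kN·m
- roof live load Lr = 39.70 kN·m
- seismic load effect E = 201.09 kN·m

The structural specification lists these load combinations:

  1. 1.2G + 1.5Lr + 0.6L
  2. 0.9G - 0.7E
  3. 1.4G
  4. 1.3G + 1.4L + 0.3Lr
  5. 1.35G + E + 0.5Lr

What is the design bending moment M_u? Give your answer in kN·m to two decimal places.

461.96 kN·m

1. 1.2(178.53) + 1.5(39.70) + 0.6(110.69) = 340.20
2. 0.9(178.53) - 0.7(201.09) = 19.91
3. 1.4(178.53) = 249.94
4. 1.3(178.53) + 1.4(110.69) + 0.3(39.70) = 398.97
5. 1.35(178.53) + 1.0(201.09) + 0.5(39.70) = 461.96
The controlling combination is 5, giving 461.96 kN·m.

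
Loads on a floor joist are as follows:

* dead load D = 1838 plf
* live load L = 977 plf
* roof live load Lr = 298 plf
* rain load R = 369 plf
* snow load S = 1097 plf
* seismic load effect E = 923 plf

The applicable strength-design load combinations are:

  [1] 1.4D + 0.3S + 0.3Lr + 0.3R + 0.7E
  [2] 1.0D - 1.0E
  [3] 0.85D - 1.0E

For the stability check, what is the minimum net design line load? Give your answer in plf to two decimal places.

639.30 plf

[1] 1.4(1838) + 0.3(1097) + 0.3(298) + 0.3(369) + 0.7(923) = 2573.20 + 329.10 + 89.40 + 110.70 + 646.10 = 3748.50
[2] 1.0(1838) - 1.0(923) = 1838.00 - 923.00 = 915.00
[3] 0.85(1838) - 1.0(923) = 1562.30 - 923.00 = 639.30
Combination 3 gives the minimum: 639.30 plf.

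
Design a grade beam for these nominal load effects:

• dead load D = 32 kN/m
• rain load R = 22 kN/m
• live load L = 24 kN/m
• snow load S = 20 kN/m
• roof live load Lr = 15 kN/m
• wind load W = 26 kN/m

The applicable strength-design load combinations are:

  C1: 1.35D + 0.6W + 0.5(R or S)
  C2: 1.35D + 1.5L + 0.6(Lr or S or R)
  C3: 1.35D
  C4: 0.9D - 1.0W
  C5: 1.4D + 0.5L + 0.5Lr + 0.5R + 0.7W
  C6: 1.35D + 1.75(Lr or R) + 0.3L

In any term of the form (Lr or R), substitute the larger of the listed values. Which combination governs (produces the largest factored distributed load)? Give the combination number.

(R or S) → R = 22 kN/m; (Lr or S or R) → R = 22 kN/m; (Lr or R) → R = 22 kN/m.
C1: 1.35(32) + 0.6(26) + 0.5(22) = 43.20 + 15.60 + 11.00 = 69.80
C2: 1.35(32) + 1.5(24) + 0.6(22) = 43.20 + 36.00 + 13.20 = 92.40
C3: 1.35(32) = 43.20
C4: 0.9(32) - 1.0(26) = 28.80 - 26.00 = 2.80
C5: 1.4(32) + 0.5(24) + 0.5(15) + 0.5(22) + 0.7(26) = 44.80 + 12.00 + 7.50 + 11.00 + 18.20 = 93.50
C6: 1.35(32) + 1.75(22) + 0.3(24) = 43.20 + 38.50 + 7.20 = 88.90
The largest value is 93.50 kN/m from combination 5.

Combination 5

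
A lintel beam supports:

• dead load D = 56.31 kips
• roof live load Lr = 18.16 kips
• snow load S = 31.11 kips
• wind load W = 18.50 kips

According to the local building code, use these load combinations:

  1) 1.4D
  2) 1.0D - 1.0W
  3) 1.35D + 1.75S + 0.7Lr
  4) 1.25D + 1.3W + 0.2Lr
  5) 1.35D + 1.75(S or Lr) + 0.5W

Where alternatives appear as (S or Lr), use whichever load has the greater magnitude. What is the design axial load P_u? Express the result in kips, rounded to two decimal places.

143.17 kips

(S or Lr) → S = 31.11 kips.
1) 1.4(56.31) = 78.83
2) 1.0(56.31) - 1.0(18.50) = 37.81
3) 1.35(56.31) + 1.75(31.11) + 0.7(18.16) = 143.17
4) 1.25(56.31) + 1.3(18.50) + 0.2(18.16) = 98.07
5) 1.35(56.31) + 1.75(31.11) + 0.5(18.50) = 139.71
Combination 3 governs: P_u = 143.17 kips.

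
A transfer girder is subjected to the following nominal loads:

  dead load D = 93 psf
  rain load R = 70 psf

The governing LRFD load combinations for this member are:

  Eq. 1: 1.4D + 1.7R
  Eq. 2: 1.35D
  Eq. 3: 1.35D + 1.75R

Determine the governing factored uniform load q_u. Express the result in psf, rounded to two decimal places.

249.20 psf

Eq. 1: 1.4(93) + 1.7(70) = 249.20
Eq. 2: 1.35(93) = 125.55
Eq. 3: 1.35(93) + 1.75(70) = 248.05
Combination 1 governs: q_u = 249.20 psf.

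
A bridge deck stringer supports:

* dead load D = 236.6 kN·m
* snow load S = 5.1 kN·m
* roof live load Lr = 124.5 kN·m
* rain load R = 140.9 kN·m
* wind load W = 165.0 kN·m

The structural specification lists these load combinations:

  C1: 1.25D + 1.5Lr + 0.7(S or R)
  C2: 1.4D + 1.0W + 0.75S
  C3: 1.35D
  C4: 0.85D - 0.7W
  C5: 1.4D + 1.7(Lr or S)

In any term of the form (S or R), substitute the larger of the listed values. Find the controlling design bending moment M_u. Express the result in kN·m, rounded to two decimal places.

(S or R) → R = 140.9 kN·m; (Lr or S) → Lr = 124.5 kN·m.
C1: 1.25(236.6) + 1.5(124.5) + 0.7(140.9) = 581.13
C2: 1.4(236.6) + 1.0(165.0) + 0.75(5.1) = 500.07
C3: 1.35(236.6) = 319.41
C4: 0.85(236.6) - 0.7(165.0) = 85.61
C5: 1.4(236.6) + 1.7(124.5) = 542.89
Maximum is from combination 1.

581.13 kN·m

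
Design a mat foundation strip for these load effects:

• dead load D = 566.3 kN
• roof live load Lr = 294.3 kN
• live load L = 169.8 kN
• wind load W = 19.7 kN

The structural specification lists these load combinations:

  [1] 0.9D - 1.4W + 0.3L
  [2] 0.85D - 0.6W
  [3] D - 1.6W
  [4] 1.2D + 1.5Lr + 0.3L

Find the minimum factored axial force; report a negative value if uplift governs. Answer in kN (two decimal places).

469.54 kN

[1] 0.9(566.3) - 1.4(19.7) + 0.3(169.8) = 509.67 - 27.58 + 50.94 = 533.03
[2] 0.85(566.3) - 0.6(19.7) = 481.36 - 11.82 = 469.54
[3] 1.0(566.3) - 1.6(19.7) = 566.30 - 31.52 = 534.78
[4] 1.2(566.3) + 1.5(294.3) + 0.3(169.8) = 679.56 + 441.45 + 50.94 = 1171.95
Combination 2 gives the minimum: 469.54 kN.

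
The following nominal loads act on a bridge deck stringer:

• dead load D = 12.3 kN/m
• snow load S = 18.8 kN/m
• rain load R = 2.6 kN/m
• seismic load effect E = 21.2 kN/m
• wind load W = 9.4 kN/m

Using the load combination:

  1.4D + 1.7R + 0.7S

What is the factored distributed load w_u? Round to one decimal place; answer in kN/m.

34.8 kN/m

1.4(12.3) + 1.7(2.6) + 0.7(18.8) = 17.2 + 4.4 + 13.2 = 34.8
w_u = 34.8 kN/m.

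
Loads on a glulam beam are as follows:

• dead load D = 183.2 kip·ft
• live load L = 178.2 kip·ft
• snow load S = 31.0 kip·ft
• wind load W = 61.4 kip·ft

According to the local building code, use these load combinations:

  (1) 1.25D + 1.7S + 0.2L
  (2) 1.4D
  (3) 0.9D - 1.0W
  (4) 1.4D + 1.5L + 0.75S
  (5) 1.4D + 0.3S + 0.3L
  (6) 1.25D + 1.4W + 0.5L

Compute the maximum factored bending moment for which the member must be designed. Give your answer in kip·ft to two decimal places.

(1) 1.25(183.2) + 1.7(31.0) + 0.2(178.2) = 229.00 + 52.70 + 35.64 = 317.34
(2) 1.4(183.2) = 256.48
(3) 0.9(183.2) - 1.0(61.4) = 164.88 - 61.40 = 103.48
(4) 1.4(183.2) + 1.5(178.2) + 0.75(31.0) = 256.48 + 267.30 + 23.25 = 547.03
(5) 1.4(183.2) + 0.3(31.0) + 0.3(178.2) = 256.48 + 9.30 + 53.46 = 319.24
(6) 1.25(183.2) + 1.4(61.4) + 0.5(178.2) = 229.00 + 85.96 + 89.10 = 404.06
Combination 4 governs: M_u = 547.03 kip·ft.

547.03 kip·ft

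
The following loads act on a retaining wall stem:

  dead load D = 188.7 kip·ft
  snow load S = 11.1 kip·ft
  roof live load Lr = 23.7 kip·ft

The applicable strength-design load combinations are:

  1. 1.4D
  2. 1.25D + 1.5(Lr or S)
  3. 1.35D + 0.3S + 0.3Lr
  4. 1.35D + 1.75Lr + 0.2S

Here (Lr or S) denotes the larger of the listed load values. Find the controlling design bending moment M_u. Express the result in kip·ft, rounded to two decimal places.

298.44 kip·ft

(Lr or S) → Lr = 23.7 kip·ft.
1. 1.4(188.7) = 264.18
2. 1.25(188.7) + 1.5(23.7) = 235.88 + 35.55 = 271.43
3. 1.35(188.7) + 0.3(11.1) + 0.3(23.7) = 254.75 + 3.33 + 7.11 = 265.19
4. 1.35(188.7) + 1.75(23.7) + 0.2(11.1) = 298.44
The controlling combination is 4, giving 298.44 kip·ft.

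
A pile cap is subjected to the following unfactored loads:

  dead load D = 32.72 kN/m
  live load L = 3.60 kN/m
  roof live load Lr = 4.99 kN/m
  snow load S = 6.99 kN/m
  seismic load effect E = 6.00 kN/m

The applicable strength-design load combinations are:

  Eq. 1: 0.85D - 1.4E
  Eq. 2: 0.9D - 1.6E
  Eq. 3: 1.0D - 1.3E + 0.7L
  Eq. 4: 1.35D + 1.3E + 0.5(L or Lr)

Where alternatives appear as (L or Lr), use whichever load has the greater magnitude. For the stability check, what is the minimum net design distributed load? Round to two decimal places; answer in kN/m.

19.41 kN/m

(L or Lr) → Lr = 4.99 kN/m.
Eq. 1: 0.85(32.72) - 1.4(6.00) = 27.81 - 8.40 = 19.41
Eq. 2: 0.9(32.72) - 1.6(6.00) = 29.45 - 9.60 = 19.85
Eq. 3: 1.0(32.72) - 1.3(6.00) + 0.7(3.60) = 32.72 - 7.80 + 2.52 = 27.44
Eq. 4: 1.35(32.72) + 1.3(6.00) + 0.5(4.99) = 44.17 + 7.80 + 2.50 = 54.47
Combination 1 gives the minimum: 19.41 kN/m.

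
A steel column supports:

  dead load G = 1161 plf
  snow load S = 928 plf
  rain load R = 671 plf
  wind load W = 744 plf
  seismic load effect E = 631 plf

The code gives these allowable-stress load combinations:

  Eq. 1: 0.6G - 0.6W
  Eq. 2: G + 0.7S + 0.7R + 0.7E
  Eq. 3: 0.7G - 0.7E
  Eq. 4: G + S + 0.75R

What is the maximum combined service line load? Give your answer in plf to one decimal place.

Eq. 1: 0.6(1161) - 0.6(744) = 696.6 - 446.4 = 250.2
Eq. 2: 1.0(1161) + 0.7(928) + 0.7(671) + 0.7(631) = 1161.0 + 649.6 + 469.7 + 441.7 = 2722.0
Eq. 3: 0.7(1161) - 0.7(631) = 812.7 - 441.7 = 371.0
Eq. 4: 1.0(1161) + 1.0(928) + 0.75(671) = 1161.0 + 928.0 + 503.3 = 2592.3
Maximum is from combination 2.

2722.0 plf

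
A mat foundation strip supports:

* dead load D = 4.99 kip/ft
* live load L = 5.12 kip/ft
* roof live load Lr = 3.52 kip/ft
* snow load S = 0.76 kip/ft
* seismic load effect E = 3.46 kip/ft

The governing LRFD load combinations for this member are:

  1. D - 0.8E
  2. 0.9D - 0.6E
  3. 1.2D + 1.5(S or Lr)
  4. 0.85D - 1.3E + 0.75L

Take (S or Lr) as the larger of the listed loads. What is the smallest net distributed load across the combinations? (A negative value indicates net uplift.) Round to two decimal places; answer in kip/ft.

(S or Lr) → Lr = 3.52 kip/ft.
1. 1.0(4.99) - 0.8(3.46) = 4.99 - 2.77 = 2.22
2. 0.9(4.99) - 0.6(3.46) = 2.42
3. 1.2(4.99) + 1.5(3.52) = 5.99 + 5.28 = 11.27
4. 0.85(4.99) - 1.3(3.46) + 0.75(5.12) = 4.24 - 4.50 + 3.84 = 3.58
Combination 1 gives the minimum: 2.22 kip/ft.

2.22 kip/ft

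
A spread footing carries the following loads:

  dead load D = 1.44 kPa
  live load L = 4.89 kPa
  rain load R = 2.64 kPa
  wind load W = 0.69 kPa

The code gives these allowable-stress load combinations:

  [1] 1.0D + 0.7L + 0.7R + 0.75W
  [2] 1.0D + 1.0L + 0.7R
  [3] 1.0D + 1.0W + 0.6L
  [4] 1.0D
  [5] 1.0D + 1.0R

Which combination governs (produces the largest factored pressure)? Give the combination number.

Combination 2

[1] 1.0(1.44) + 0.7(4.89) + 0.7(2.64) + 0.75(0.69) = 1.44 + 3.42 + 1.85 + 0.52 = 7.23
[2] 1.0(1.44) + 1.0(4.89) + 0.7(2.64) = 1.44 + 4.89 + 1.85 = 8.18
[3] 1.0(1.44) + 1.0(0.69) + 0.6(4.89) = 1.44 + 0.69 + 2.93 = 5.06
[4] 1.0(1.44) = 1.44
[5] 1.0(1.44) + 1.0(2.64) = 1.44 + 2.64 = 4.08
The largest value is 8.18 kPa from combination 2.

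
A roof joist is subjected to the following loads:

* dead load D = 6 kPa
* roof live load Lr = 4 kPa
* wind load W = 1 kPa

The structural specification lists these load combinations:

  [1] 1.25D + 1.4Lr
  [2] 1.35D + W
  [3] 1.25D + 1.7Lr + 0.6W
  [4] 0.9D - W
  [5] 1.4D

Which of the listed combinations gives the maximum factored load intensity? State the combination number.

[1] 1.25(6) + 1.4(4) = 7.5 + 5.6 = 13.1
[2] 1.35(6) + 1.0(1) = 8.1 + 1.0 = 9.1
[3] 1.25(6) + 1.7(4) + 0.6(1) = 7.5 + 6.8 + 0.6 = 14.9
[4] 0.9(6) - 1.0(1) = 5.4 - 1.0 = 4.4
[5] 1.4(6) = 8.4
The largest value is 14.9 kPa from combination 3.

Combination 3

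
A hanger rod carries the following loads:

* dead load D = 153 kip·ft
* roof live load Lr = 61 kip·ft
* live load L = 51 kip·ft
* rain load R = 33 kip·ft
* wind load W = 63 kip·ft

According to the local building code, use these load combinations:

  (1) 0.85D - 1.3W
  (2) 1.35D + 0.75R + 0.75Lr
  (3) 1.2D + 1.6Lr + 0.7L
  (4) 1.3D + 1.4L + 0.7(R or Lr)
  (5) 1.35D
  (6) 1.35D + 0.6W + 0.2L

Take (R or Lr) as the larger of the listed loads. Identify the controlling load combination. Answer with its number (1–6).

Combination 3

(R or Lr) → Lr = 61 kip·ft.
(1) 0.85(153) - 1.3(63) = 130.05 - 81.90 = 48.15
(2) 1.35(153) + 0.75(33) + 0.75(61) = 206.55 + 24.75 + 45.75 = 277.05
(3) 1.2(153) + 1.6(61) + 0.7(51) = 183.60 + 97.60 + 35.70 = 316.90
(4) 1.3(153) + 1.4(51) + 0.7(61) = 198.90 + 71.40 + 42.70 = 313.00
(5) 1.35(153) = 206.55
(6) 1.35(153) + 0.6(63) + 0.2(51) = 206.55 + 37.80 + 10.20 = 254.55
The largest value is 316.90 kip·ft from combination 3.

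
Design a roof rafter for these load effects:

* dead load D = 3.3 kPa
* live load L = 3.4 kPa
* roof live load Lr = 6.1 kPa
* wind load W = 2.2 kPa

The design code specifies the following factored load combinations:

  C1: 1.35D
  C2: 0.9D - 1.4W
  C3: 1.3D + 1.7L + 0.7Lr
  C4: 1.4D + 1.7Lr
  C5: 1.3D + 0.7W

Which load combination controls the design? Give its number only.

Combination 4

C1: 1.35(3.3) = 4.5
C2: 0.9(3.3) - 1.4(2.2) = 3.0 - 3.1 = -0.1
C3: 1.3(3.3) + 1.7(3.4) + 0.7(6.1) = 14.3
C4: 1.4(3.3) + 1.7(6.1) = 4.6 + 10.4 = 15.0
C5: 1.3(3.3) + 0.7(2.2) = 4.3 + 1.5 = 5.8
The largest value is 15.0 kPa from combination 4.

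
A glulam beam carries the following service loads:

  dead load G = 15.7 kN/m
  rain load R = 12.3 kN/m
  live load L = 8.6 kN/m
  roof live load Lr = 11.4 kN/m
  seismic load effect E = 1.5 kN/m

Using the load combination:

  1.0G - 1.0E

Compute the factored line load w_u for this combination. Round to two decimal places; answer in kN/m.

1.0(15.7) - 1.0(1.5) = 15.70 - 1.50 = 14.20
w_u = 14.20 kN/m.

14.20 kN/m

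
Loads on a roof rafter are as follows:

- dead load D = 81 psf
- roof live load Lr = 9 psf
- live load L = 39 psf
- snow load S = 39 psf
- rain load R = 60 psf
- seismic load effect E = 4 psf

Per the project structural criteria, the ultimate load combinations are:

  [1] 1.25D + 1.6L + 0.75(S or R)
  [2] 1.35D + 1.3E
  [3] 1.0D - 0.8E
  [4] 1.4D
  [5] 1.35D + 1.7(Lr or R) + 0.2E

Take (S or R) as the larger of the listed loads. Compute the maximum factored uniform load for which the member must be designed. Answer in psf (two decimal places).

(S or R) → R = 60 psf; (Lr or R) → R = 60 psf.
[1] 1.25(81) + 1.6(39) + 0.75(60) = 101.25 + 62.40 + 45.00 = 208.65
[2] 1.35(81) + 1.3(4) = 109.35 + 5.20 = 114.55
[3] 1.0(81) - 0.8(4) = 81.00 - 3.20 = 77.80
[4] 1.4(81) = 113.40
[5] 1.35(81) + 1.7(60) + 0.2(4) = 109.35 + 102.00 + 0.80 = 212.15
Combination 5 governs: q_u = 212.15 psf.

212.15 psf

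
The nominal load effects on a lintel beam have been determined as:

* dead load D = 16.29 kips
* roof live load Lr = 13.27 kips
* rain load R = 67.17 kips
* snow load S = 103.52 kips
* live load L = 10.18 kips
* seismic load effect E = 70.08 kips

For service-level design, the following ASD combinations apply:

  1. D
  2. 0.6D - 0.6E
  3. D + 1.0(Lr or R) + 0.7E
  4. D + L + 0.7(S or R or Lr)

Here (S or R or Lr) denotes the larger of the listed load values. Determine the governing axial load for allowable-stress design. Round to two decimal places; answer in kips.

(Lr or R) → R = 67.17 kips; (S or R or Lr) → S = 103.52 kips.
1. 1.0(16.29) = 16.29
2. 0.6(16.29) - 0.6(70.08) = -32.27
3. 1.0(16.29) + 1.0(67.17) + 0.7(70.08) = 16.29 + 67.17 + 49.06 = 132.52
4. 1.0(16.29) + 1.0(10.18) + 0.7(103.52) = 16.29 + 10.18 + 72.46 = 98.93
Maximum is from combination 3.

132.52 kips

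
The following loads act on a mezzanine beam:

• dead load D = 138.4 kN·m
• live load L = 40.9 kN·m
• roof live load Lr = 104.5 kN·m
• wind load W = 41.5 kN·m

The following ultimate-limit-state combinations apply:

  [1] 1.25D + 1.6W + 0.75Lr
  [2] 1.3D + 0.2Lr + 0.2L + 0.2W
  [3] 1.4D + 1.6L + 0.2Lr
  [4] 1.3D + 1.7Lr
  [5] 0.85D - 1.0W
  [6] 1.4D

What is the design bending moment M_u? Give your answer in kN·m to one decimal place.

357.6 kN·m

[1] 1.25(138.4) + 1.6(41.5) + 0.75(104.5) = 173.0 + 66.4 + 78.4 = 317.8
[2] 1.3(138.4) + 0.2(104.5) + 0.2(40.9) + 0.2(41.5) = 179.9 + 20.9 + 8.2 + 8.3 = 217.3
[3] 1.4(138.4) + 1.6(40.9) + 0.2(104.5) = 193.8 + 65.4 + 20.9 = 280.1
[4] 1.3(138.4) + 1.7(104.5) = 179.9 + 177.7 = 357.6
[5] 0.85(138.4) - 1.0(41.5) = 117.6 - 41.5 = 76.1
[6] 1.4(138.4) = 193.8
The controlling combination is 4, giving 357.6 kN·m.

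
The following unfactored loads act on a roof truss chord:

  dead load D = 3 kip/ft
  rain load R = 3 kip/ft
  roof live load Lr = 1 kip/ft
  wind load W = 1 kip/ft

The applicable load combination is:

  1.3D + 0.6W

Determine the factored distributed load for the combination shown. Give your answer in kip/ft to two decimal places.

4.50 kip/ft

1.3(3) + 0.6(1) = 4.50
w_u = 4.50 kip/ft.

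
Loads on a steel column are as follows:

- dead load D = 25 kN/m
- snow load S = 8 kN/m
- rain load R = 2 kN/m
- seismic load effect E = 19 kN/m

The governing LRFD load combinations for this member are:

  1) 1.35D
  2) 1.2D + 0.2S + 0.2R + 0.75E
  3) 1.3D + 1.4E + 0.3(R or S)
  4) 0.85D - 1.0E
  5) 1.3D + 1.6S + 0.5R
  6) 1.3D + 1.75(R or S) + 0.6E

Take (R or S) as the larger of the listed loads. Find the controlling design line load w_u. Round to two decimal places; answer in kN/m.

(R or S) → S = 8 kN/m.
1) 1.35(25) = 33.75
2) 1.2(25) + 0.2(8) + 0.2(2) + 0.75(19) = 30.00 + 1.60 + 0.40 + 14.25 = 46.25
3) 1.3(25) + 1.4(19) + 0.3(8) = 32.50 + 26.60 + 2.40 = 61.50
4) 0.85(25) - 1.0(19) = 21.25 - 19.00 = 2.25
5) 1.3(25) + 1.6(8) + 0.5(2) = 32.50 + 12.80 + 1.00 = 46.30
6) 1.3(25) + 1.75(8) + 0.6(19) = 32.50 + 14.00 + 11.40 = 57.90
Combination 3 governs: w_u = 61.50 kN/m.

61.50 kN/m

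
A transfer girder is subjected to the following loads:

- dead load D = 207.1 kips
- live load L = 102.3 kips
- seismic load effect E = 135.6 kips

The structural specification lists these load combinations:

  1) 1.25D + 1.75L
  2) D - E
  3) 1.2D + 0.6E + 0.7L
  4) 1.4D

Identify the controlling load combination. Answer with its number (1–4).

Combination 1

1) 1.25(207.1) + 1.75(102.3) = 258.9 + 179.0 = 437.9
2) 1.0(207.1) - 1.0(135.6) = 207.1 - 135.6 = 71.5
3) 1.2(207.1) + 0.6(135.6) + 0.7(102.3) = 248.5 + 81.4 + 71.6 = 401.5
4) 1.4(207.1) = 289.9
The largest value is 437.9 kips from combination 1.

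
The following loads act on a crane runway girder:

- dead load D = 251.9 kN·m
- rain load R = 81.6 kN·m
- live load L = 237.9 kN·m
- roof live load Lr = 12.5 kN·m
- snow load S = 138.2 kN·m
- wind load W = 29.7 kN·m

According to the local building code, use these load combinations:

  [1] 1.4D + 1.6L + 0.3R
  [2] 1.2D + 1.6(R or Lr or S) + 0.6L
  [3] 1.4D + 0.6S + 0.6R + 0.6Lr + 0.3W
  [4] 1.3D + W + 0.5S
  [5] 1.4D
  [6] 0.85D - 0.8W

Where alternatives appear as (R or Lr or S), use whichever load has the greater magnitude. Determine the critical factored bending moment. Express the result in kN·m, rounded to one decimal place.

(R or Lr or S) → S = 138.2 kN·m.
[1] 1.4(251.9) + 1.6(237.9) + 0.3(81.6) = 757.8
[2] 1.2(251.9) + 1.6(138.2) + 0.6(237.9) = 666.1
[3] 1.4(251.9) + 0.6(138.2) + 0.6(81.6) + 0.6(12.5) + 0.3(29.7) = 501.0
[4] 1.3(251.9) + 1.0(29.7) + 0.5(138.2) = 426.3
[5] 1.4(251.9) = 352.7
[6] 0.85(251.9) - 0.8(29.7) = 190.4
Maximum is from combination 1.

757.8 kN·m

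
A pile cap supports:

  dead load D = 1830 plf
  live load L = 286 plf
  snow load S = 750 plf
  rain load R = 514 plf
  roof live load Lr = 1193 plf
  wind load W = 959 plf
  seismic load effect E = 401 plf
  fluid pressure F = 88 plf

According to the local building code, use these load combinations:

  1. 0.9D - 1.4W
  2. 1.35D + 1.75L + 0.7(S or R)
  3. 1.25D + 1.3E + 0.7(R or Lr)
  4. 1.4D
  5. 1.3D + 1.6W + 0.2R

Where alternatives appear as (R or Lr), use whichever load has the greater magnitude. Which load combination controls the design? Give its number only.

Combination 5

(S or R) → S = 750 plf; (R or Lr) → Lr = 1193 plf.
1. 0.9(1830) - 1.4(959) = 304.4
2. 1.35(1830) + 1.75(286) + 0.7(750) = 3496.0
3. 1.25(1830) + 1.3(401) + 0.7(1193) = 3643.9
4. 1.4(1830) = 2562.0
5. 1.3(1830) + 1.6(959) + 0.2(514) = 4016.2
The largest value is 4016.2 plf from combination 5.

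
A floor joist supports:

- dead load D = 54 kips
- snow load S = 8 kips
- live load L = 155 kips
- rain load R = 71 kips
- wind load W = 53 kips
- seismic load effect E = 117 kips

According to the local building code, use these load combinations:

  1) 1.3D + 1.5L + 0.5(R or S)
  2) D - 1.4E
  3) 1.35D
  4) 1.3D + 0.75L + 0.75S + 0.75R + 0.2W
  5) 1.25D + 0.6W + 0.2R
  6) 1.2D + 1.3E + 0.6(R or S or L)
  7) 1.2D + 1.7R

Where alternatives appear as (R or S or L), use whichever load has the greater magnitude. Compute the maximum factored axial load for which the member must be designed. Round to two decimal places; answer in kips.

(R or S) → R = 71 kips; (R or S or L) → L = 155 kips.
1) 1.3(54) + 1.5(155) + 0.5(71) = 70.20 + 232.50 + 35.50 = 338.20
2) 1.0(54) - 1.4(117) = 54.00 - 163.80 = -109.80
3) 1.35(54) = 72.90
4) 1.3(54) + 0.75(155) + 0.75(8) + 0.75(71) + 0.2(53) = 70.20 + 116.25 + 6.00 + 53.25 + 10.60 = 256.30
5) 1.25(54) + 0.6(53) + 0.2(71) = 67.50 + 31.80 + 14.20 = 113.50
6) 1.2(54) + 1.3(117) + 0.6(155) = 64.80 + 152.10 + 93.00 = 309.90
7) 1.2(54) + 1.7(71) = 64.80 + 120.70 = 185.50
Maximum is from combination 1.

338.20 kips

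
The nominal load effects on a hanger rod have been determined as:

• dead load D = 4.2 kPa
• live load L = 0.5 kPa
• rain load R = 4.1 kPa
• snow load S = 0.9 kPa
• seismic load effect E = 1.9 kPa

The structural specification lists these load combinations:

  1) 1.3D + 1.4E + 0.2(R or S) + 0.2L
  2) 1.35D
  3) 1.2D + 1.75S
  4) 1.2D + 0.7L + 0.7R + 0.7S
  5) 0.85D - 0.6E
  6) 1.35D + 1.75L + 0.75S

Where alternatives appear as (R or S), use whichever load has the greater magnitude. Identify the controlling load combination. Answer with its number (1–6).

(R or S) → R = 4.1 kPa.
1) 1.3(4.2) + 1.4(1.9) + 0.2(4.1) + 0.2(0.5) = 9.0
2) 1.35(4.2) = 5.7
3) 1.2(4.2) + 1.75(0.9) = 6.6
4) 1.2(4.2) + 0.7(0.5) + 0.7(4.1) + 0.7(0.9) = 8.9
5) 0.85(4.2) - 0.6(1.9) = 2.4
6) 1.35(4.2) + 1.75(0.5) + 0.75(0.9) = 7.2
The largest value is 9.0 kPa from combination 1.

Combination 1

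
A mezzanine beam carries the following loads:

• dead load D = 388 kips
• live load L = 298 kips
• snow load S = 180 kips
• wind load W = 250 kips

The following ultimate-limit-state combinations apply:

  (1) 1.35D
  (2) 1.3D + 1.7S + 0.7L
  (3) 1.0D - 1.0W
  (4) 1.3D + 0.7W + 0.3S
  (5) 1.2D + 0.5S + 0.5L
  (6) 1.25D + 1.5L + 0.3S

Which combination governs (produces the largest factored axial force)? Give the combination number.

(1) 1.35(388) = 523.8
(2) 1.3(388) + 1.7(180) + 0.7(298) = 504.4 + 306.0 + 208.6 = 1019.0
(3) 1.0(388) - 1.0(250) = 388.0 - 250.0 = 138.0
(4) 1.3(388) + 0.7(250) + 0.3(180) = 504.4 + 175.0 + 54.0 = 733.4
(5) 1.2(388) + 0.5(180) + 0.5(298) = 465.6 + 90.0 + 149.0 = 704.6
(6) 1.25(388) + 1.5(298) + 0.3(180) = 485.0 + 447.0 + 54.0 = 986.0
The largest value is 1019.0 kips from combination 2.

Combination 2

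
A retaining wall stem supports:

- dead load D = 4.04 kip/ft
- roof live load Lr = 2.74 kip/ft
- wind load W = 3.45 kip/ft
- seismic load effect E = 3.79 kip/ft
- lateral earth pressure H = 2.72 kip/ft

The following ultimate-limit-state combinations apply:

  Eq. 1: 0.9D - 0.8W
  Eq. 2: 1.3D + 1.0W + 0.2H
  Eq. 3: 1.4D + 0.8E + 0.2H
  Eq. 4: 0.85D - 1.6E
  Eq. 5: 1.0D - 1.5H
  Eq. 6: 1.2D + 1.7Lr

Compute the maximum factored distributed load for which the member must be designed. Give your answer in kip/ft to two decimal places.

9.51 kip/ft

Eq. 1: 0.9(4.04) - 0.8(3.45) = 3.64 - 2.76 = 0.88
Eq. 2: 1.3(4.04) + 1.0(3.45) + 0.2(2.72) = 9.25
Eq. 3: 1.4(4.04) + 0.8(3.79) + 0.2(2.72) = 5.66 + 3.03 + 0.54 = 9.23
Eq. 4: 0.85(4.04) - 1.6(3.79) = 3.43 - 6.06 = -2.63
Eq. 5: 1.0(4.04) - 1.5(2.72) = 4.04 - 4.08 = -0.04
Eq. 6: 1.2(4.04) + 1.7(2.74) = 4.85 + 4.66 = 9.51
Combination 6 governs: w_u = 9.51 kip/ft.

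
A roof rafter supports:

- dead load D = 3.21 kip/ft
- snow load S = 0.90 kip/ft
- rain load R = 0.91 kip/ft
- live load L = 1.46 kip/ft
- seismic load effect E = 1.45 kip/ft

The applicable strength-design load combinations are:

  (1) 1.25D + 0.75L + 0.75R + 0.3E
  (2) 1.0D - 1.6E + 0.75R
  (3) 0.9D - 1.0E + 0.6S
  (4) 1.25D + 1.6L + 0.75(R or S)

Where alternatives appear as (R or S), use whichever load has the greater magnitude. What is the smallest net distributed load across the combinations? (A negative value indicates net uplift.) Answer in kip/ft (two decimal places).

1.57 kip/ft

(R or S) → R = 0.91 kip/ft.
(1) 1.25(3.21) + 0.75(1.46) + 0.75(0.91) + 0.3(1.45) = 4.01 + 1.10 + 0.68 + 0.44 = 6.23
(2) 1.0(3.21) - 1.6(1.45) + 0.75(0.91) = 3.21 - 2.32 + 0.68 = 1.57
(3) 0.9(3.21) - 1.0(1.45) + 0.6(0.90) = 2.89 - 1.45 + 0.54 = 1.98
(4) 1.25(3.21) + 1.6(1.46) + 0.75(0.91) = 4.01 + 2.34 + 0.68 = 7.03
Combination 2 gives the minimum: 1.57 kip/ft.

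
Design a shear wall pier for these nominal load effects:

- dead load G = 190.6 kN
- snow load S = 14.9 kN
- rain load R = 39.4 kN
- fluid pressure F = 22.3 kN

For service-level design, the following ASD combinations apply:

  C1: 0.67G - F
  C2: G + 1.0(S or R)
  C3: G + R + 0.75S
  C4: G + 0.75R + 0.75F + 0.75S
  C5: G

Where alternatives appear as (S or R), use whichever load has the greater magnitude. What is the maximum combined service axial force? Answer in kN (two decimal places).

248.05 kN

(S or R) → R = 39.4 kN.
C1: 0.67(190.6) - 1.0(22.3) = 127.70 - 22.30 = 105.40
C2: 1.0(190.6) + 1.0(39.4) = 190.60 + 39.40 = 230.00
C3: 1.0(190.6) + 1.0(39.4) + 0.75(14.9) = 190.60 + 39.40 + 11.18 = 241.18
C4: 1.0(190.6) + 0.75(39.4) + 0.75(22.3) + 0.75(14.9) = 248.05
C5: 1.0(190.6) = 190.60
Combination 4 governs: N = 248.05 kN.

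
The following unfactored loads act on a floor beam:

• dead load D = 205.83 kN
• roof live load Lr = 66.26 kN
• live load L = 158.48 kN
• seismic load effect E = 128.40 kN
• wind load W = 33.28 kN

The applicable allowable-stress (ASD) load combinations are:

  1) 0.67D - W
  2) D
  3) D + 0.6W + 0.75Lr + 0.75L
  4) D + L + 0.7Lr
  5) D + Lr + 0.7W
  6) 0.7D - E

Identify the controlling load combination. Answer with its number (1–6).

Combination 4

1) 0.67(205.83) - 1.0(33.28) = 104.63
2) 1.0(205.83) = 205.83
3) 1.0(205.83) + 0.6(33.28) + 0.75(66.26) + 0.75(158.48) = 394.35
4) 1.0(205.83) + 1.0(158.48) + 0.7(66.26) = 410.69
5) 1.0(205.83) + 1.0(66.26) + 0.7(33.28) = 295.39
6) 0.7(205.83) - 1.0(128.40) = 15.68
The largest value is 410.69 kN from combination 4.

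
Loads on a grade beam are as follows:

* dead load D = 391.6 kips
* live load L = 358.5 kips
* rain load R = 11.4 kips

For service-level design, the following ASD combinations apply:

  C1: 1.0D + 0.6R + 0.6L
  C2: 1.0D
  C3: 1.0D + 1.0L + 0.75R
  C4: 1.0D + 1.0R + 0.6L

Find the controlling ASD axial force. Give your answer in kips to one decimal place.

C1: 1.0(391.6) + 0.6(11.4) + 0.6(358.5) = 391.6 + 6.8 + 215.1 = 613.5
C2: 1.0(391.6) = 391.6
C3: 1.0(391.6) + 1.0(358.5) + 0.75(11.4) = 391.6 + 358.5 + 8.6 = 758.7
C4: 1.0(391.6) + 1.0(11.4) + 0.6(358.5) = 391.6 + 11.4 + 215.1 = 618.1
The controlling combination is 3, giving 758.7 kips.

758.7 kips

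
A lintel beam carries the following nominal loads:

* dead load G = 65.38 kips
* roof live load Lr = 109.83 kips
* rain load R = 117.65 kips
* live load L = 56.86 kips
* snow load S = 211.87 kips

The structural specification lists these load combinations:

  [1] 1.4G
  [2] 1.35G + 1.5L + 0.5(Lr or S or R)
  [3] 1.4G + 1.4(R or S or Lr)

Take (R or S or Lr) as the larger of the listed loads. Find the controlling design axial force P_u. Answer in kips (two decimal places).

(Lr or S or R) → S = 211.87 kips; (R or S or Lr) → S = 211.87 kips.
[1] 1.4(65.38) = 91.53
[2] 1.35(65.38) + 1.5(56.86) + 0.5(211.87) = 88.26 + 85.29 + 105.94 = 279.49
[3] 1.4(65.38) + 1.4(211.87) = 91.53 + 296.62 = 388.15
The controlling combination is 3, giving 388.15 kips.

388.15 kips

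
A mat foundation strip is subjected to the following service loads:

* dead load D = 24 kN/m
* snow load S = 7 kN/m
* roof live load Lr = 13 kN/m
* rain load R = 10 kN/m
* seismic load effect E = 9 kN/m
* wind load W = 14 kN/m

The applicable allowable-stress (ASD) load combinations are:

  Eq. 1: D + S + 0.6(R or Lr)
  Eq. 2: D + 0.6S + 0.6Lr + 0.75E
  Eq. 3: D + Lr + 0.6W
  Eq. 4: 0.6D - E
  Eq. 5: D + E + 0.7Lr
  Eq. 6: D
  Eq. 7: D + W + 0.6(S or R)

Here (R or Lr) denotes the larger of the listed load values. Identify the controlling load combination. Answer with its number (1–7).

(R or Lr) → Lr = 13 kN/m; (S or R) → R = 10 kN/m.
Eq. 1: 1.0(24) + 1.0(7) + 0.6(13) = 24.00 + 7.00 + 7.80 = 38.80
Eq. 2: 1.0(24) + 0.6(7) + 0.6(13) + 0.75(9) = 24.00 + 4.20 + 7.80 + 6.75 = 42.75
Eq. 3: 1.0(24) + 1.0(13) + 0.6(14) = 24.00 + 13.00 + 8.40 = 45.40
Eq. 4: 0.6(24) - 1.0(9) = 14.40 - 9.00 = 5.40
Eq. 5: 1.0(24) + 1.0(9) + 0.7(13) = 24.00 + 9.00 + 9.10 = 42.10
Eq. 6: 1.0(24) = 24.00
Eq. 7: 1.0(24) + 1.0(14) + 0.6(10) = 24.00 + 14.00 + 6.00 = 44.00
The largest value is 45.40 kN/m from combination 3.

Combination 3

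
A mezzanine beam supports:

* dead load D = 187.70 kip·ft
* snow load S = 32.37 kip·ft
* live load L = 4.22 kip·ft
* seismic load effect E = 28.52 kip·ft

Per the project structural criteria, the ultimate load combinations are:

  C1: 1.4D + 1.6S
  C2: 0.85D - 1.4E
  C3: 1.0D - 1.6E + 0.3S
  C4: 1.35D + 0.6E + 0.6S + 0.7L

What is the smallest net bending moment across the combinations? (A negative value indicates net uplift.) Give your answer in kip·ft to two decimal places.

C1: 1.4(187.70) + 1.6(32.37) = 262.78 + 51.79 = 314.57
C2: 0.85(187.70) - 1.4(28.52) = 159.55 - 39.93 = 119.62
C3: 1.0(187.70) - 1.6(28.52) + 0.3(32.37) = 187.70 - 45.63 + 9.71 = 151.78
C4: 1.35(187.70) + 0.6(28.52) + 0.6(32.37) + 0.7(4.22) = 253.40 + 17.11 + 19.42 + 2.95 = 292.88
Combination 2 gives the minimum: 119.62 kip·ft.

119.62 kip·ft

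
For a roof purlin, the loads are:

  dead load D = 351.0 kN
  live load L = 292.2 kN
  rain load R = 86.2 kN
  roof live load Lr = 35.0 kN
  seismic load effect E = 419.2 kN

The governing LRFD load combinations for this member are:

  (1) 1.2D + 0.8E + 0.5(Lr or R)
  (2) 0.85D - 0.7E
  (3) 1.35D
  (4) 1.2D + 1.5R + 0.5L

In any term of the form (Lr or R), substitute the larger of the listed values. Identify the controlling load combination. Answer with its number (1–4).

(Lr or R) → R = 86.2 kN.
(1) 1.2(351.0) + 0.8(419.2) + 0.5(86.2) = 421.2 + 335.4 + 43.1 = 799.7
(2) 0.85(351.0) - 0.7(419.2) = 4.9
(3) 1.35(351.0) = 473.9
(4) 1.2(351.0) + 1.5(86.2) + 0.5(292.2) = 421.2 + 129.3 + 146.1 = 696.6
The largest value is 799.7 kN from combination 1.

Combination 1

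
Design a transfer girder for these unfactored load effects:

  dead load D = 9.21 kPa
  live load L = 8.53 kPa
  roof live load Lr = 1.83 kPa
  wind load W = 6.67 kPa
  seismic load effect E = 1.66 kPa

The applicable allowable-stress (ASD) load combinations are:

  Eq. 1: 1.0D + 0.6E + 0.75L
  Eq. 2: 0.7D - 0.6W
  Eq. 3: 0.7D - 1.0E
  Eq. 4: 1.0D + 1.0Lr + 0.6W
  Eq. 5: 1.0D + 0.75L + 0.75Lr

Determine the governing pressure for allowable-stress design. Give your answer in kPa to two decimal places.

16.98 kPa

Eq. 1: 1.0(9.21) + 0.6(1.66) + 0.75(8.53) = 16.60
Eq. 2: 0.7(9.21) - 0.6(6.67) = 6.45 - 4.00 = 2.45
Eq. 3: 0.7(9.21) - 1.0(1.66) = 6.45 - 1.66 = 4.79
Eq. 4: 1.0(9.21) + 1.0(1.83) + 0.6(6.67) = 9.21 + 1.83 + 4.00 = 15.04
Eq. 5: 1.0(9.21) + 0.75(8.53) + 0.75(1.83) = 9.21 + 6.40 + 1.37 = 16.98
The controlling combination is 5, giving 16.98 kPa.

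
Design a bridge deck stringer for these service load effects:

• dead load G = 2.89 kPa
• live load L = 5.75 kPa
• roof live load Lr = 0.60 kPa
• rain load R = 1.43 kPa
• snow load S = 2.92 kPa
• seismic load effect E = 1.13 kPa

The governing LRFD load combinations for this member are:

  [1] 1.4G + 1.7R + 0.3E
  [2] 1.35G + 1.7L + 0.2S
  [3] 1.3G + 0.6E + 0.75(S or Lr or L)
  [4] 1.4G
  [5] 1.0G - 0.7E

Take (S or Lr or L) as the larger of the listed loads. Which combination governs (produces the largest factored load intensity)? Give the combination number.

Combination 2

(S or Lr or L) → L = 5.75 kPa.
[1] 1.4(2.89) + 1.7(1.43) + 0.3(1.13) = 4.05 + 2.43 + 0.34 = 6.82
[2] 1.35(2.89) + 1.7(5.75) + 0.2(2.92) = 3.90 + 9.78 + 0.58 = 14.26
[3] 1.3(2.89) + 0.6(1.13) + 0.75(5.75) = 3.76 + 0.68 + 4.31 = 8.75
[4] 1.4(2.89) = 4.05
[5] 1.0(2.89) - 0.7(1.13) = 2.89 - 0.79 = 2.10
The largest value is 14.26 kPa from combination 2.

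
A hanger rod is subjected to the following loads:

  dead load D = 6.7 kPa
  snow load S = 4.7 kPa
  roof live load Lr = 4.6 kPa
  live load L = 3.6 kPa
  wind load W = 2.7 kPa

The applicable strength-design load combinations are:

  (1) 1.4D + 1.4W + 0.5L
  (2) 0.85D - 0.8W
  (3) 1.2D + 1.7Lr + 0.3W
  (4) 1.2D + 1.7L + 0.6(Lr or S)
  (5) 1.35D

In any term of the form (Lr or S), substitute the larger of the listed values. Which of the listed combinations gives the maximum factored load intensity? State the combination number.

Combination 4

(Lr or S) → S = 4.7 kPa.
(1) 1.4(6.7) + 1.4(2.7) + 0.5(3.6) = 9.38 + 3.78 + 1.80 = 14.96
(2) 0.85(6.7) - 0.8(2.7) = 5.70 - 2.16 = 3.54
(3) 1.2(6.7) + 1.7(4.6) + 0.3(2.7) = 8.04 + 7.82 + 0.81 = 16.67
(4) 1.2(6.7) + 1.7(3.6) + 0.6(4.7) = 8.04 + 6.12 + 2.82 = 16.98
(5) 1.35(6.7) = 9.05
The largest value is 16.98 kPa from combination 4.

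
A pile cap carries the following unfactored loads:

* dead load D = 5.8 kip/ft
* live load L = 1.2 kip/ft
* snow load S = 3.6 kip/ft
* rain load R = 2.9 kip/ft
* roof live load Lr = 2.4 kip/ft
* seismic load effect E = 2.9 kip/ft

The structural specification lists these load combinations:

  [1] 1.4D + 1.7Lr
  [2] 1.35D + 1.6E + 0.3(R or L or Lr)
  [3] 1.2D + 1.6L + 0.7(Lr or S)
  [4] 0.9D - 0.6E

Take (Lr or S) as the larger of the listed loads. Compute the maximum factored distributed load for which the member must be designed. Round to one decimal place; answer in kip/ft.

13.3 kip/ft

(R or L or Lr) → R = 2.9 kip/ft; (Lr or S) → S = 3.6 kip/ft.
[1] 1.4(5.8) + 1.7(2.4) = 8.1 + 4.1 = 12.2
[2] 1.35(5.8) + 1.6(2.9) + 0.3(2.9) = 7.8 + 4.6 + 0.9 = 13.3
[3] 1.2(5.8) + 1.6(1.2) + 0.7(3.6) = 7.0 + 1.9 + 2.5 = 11.4
[4] 0.9(5.8) - 0.6(2.9) = 5.2 - 1.7 = 3.5
Combination 2 governs: w_u = 13.3 kip/ft.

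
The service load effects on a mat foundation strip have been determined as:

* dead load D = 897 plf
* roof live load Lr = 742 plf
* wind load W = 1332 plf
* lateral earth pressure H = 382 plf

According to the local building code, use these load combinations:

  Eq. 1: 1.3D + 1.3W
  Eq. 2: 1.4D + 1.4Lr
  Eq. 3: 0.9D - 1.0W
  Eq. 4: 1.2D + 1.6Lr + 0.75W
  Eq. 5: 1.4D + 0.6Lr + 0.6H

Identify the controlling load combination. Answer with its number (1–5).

Combination 4

Eq. 1: 1.3(897) + 1.3(1332) = 2897.70
Eq. 2: 1.4(897) + 1.4(742) = 2294.60
Eq. 3: 0.9(897) - 1.0(1332) = -524.70
Eq. 4: 1.2(897) + 1.6(742) + 0.75(1332) = 3262.60
Eq. 5: 1.4(897) + 0.6(742) + 0.6(382) = 1930.20
The largest value is 3262.60 plf from combination 4.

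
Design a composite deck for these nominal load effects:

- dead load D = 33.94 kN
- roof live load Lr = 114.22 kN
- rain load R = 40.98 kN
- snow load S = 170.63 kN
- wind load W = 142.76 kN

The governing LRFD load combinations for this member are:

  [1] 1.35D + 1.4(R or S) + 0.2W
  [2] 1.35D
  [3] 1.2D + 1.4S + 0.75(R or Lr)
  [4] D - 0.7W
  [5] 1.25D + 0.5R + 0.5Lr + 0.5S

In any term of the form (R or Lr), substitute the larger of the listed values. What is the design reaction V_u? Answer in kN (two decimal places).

(R or S) → S = 170.63 kN; (R or Lr) → Lr = 114.22 kN.
[1] 1.35(33.94) + 1.4(170.63) + 0.2(142.76) = 313.25
[2] 1.35(33.94) = 45.82
[3] 1.2(33.94) + 1.4(170.63) + 0.75(114.22) = 365.28
[4] 1.0(33.94) - 0.7(142.76) = -65.99
[5] 1.25(33.94) + 0.5(40.98) + 0.5(114.22) + 0.5(170.63) = 205.34
Maximum is from combination 3.

365.28 kN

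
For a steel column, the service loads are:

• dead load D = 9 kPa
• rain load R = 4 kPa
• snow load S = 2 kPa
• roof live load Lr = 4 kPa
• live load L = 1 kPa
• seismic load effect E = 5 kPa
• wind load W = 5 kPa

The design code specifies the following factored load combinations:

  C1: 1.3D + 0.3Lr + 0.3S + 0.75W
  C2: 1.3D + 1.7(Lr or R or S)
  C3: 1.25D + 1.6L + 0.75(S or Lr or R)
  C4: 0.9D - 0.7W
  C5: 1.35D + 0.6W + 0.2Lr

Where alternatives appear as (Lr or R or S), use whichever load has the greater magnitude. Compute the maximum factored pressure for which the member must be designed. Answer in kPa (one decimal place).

18.5 kPa

(Lr or R or S) → Lr = 4 kPa; (S or Lr or R) → Lr = 4 kPa.
C1: 1.3(9) + 0.3(4) + 0.3(2) + 0.75(5) = 17.3
C2: 1.3(9) + 1.7(4) = 18.5
C3: 1.25(9) + 1.6(1) + 0.75(4) = 15.9
C4: 0.9(9) - 0.7(5) = 4.6
C5: 1.35(9) + 0.6(5) + 0.2(4) = 16.0
The controlling combination is 2, giving 18.5 kPa.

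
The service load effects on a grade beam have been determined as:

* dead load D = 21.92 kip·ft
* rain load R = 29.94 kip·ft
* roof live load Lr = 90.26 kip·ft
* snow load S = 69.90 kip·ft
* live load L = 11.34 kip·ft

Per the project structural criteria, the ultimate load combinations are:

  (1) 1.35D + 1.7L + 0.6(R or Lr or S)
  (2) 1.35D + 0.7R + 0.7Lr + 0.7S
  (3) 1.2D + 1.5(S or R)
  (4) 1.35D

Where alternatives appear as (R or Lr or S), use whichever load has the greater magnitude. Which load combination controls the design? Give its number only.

Combination 2

(R or Lr or S) → Lr = 90.26 kip·ft; (S or R) → S = 69.90 kip·ft.
(1) 1.35(21.92) + 1.7(11.34) + 0.6(90.26) = 29.59 + 19.28 + 54.16 = 103.03
(2) 1.35(21.92) + 0.7(29.94) + 0.7(90.26) + 0.7(69.90) = 29.59 + 20.96 + 63.18 + 48.93 = 162.66
(3) 1.2(21.92) + 1.5(69.90) = 26.30 + 104.85 = 131.15
(4) 1.35(21.92) = 29.59
The largest value is 162.66 kip·ft from combination 2.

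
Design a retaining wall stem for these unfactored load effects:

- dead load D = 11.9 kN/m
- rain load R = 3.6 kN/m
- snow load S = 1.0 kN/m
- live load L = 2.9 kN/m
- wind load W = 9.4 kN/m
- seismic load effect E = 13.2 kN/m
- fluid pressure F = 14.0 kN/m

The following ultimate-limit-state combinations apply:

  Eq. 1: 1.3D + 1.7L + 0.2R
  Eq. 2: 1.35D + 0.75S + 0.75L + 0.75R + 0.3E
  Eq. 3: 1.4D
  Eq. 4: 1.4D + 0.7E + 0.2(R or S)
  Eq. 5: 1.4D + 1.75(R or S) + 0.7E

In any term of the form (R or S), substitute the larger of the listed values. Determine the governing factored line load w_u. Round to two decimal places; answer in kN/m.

32.20 kN/m

(R or S) → R = 3.6 kN/m.
Eq. 1: 1.3(11.9) + 1.7(2.9) + 0.2(3.6) = 15.47 + 4.93 + 0.72 = 21.12
Eq. 2: 1.35(11.9) + 0.75(1.0) + 0.75(2.9) + 0.75(3.6) + 0.3(13.2) = 25.65
Eq. 3: 1.4(11.9) = 16.66
Eq. 4: 1.4(11.9) + 0.7(13.2) + 0.2(3.6) = 16.66 + 9.24 + 0.72 = 26.62
Eq. 5: 1.4(11.9) + 1.75(3.6) + 0.7(13.2) = 16.66 + 6.30 + 9.24 = 32.20
Maximum is from combination 5.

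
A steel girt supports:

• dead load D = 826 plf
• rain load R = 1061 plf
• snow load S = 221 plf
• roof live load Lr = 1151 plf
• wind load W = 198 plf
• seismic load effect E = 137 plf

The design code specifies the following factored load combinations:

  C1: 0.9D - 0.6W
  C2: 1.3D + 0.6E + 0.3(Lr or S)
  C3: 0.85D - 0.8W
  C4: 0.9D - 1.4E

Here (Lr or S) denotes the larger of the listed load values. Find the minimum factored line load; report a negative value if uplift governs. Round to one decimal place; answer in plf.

543.7 plf

(Lr or S) → Lr = 1151 plf.
C1: 0.9(826) - 0.6(198) = 624.6
C2: 1.3(826) + 0.6(137) + 0.3(1151) = 1501.3
C3: 0.85(826) - 0.8(198) = 543.7
C4: 0.9(826) - 1.4(137) = 551.6
Combination 3 gives the minimum: 543.7 plf.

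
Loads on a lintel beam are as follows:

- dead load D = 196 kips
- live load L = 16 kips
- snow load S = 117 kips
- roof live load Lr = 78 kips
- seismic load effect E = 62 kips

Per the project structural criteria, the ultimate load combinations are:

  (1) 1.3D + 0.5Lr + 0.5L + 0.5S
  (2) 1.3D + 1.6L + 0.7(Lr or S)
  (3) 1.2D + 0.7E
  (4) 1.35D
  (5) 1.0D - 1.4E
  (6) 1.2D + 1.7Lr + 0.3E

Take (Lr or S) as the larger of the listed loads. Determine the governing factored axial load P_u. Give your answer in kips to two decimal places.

(Lr or S) → S = 117 kips.
(1) 1.3(196) + 0.5(78) + 0.5(16) + 0.5(117) = 254.80 + 39.00 + 8.00 + 58.50 = 360.30
(2) 1.3(196) + 1.6(16) + 0.7(117) = 254.80 + 25.60 + 81.90 = 362.30
(3) 1.2(196) + 0.7(62) = 235.20 + 43.40 = 278.60
(4) 1.35(196) = 264.60
(5) 1.0(196) - 1.4(62) = 196.00 - 86.80 = 109.20
(6) 1.2(196) + 1.7(78) + 0.3(62) = 235.20 + 132.60 + 18.60 = 386.40
Combination 6 governs: P_u = 386.40 kips.

386.40 kips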